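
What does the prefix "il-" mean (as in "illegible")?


Prefix: il-
Example: illegible = il- + legible
Meaning = not


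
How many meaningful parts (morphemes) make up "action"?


Word: "action"
Morphemes: act / -ion
Each morpheme carries meaning
= 2 morphemes


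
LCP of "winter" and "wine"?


Word 1: "winter"
Word 2: "wine"
Comparing from start:
  Pos 0: 'w' == 'w'
  Pos 1: 'i' == 'i'
  Pos 2: 'n' == 'n'
  Pos 3: 't' != 'e' (stop)
LCP = "win" (length 3)


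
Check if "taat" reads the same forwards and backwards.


Word: "taat"
Reversed: "taat"
Forward == Backward? taat == taat
Palindrome = Yes


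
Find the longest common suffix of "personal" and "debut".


Word 1: "personal"
Word 2: "debut"
Comparing from end:
  Pos -1: 'l' != 't' (stop)
LCS = "" (length 0)


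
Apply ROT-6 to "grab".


Word: "grab"
Shift: 6
Each letter → (letter + shift) mod 26:
  'g' (6) + 6 = 12 → 'm'
  'r' (17) + 6 = 23 → 'x'
  'a' (0) + 6 = 6 → 'g'
  'b' (1) + 6 = 7 → 'h'
Result = "mxgh"


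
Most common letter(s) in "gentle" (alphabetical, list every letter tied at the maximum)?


Word: "gentle"
Letter counts:
  'e': 2
  'g': 1
  'l': 1
  'n': 1
  't': 1
Maximum count = 2
Most frequent = 'e' (2 times each)


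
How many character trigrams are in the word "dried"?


Word: "dried" (length 5)
Number of 3-grams = length - 3 + 1 = 5 - 3 + 1
= 3


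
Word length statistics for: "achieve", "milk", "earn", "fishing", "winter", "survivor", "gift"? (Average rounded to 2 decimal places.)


Lengths: "achieve"=7, "milk"=4, "earn"=4, "fishing"=7, "winter"=6, "survivor"=8, "gift"=4
Sum = 40, Count = 7
Average = 40/7 = 5.71
= avg=5.71, min=4, max=8


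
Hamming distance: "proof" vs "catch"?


Comparing character by character (same length = 5):
  Pos 0: 'p' vs 'c' !=
  Pos 1: 'r' vs 'a' !=
  Pos 2: 'o' vs 't' !=
  Pos 3: 'o' vs 'c' !=
  Pos 4: 'f' vs 'h' !=
Hamming distance = 5


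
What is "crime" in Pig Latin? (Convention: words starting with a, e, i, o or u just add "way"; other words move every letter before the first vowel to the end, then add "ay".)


Word: "crime"
Starts with consonant(s) → move to end, add 'ay'
Consonant cluster: "cr"
Pig Latin = "imecray"


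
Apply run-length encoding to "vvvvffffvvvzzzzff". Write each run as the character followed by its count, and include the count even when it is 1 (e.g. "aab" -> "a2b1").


String: "vvvvffffvvvzzzzff"
Scanning for consecutive runs:
  'v' x 4
  'f' x 4
  'v' x 3
  'z' x 4
  'f' x 2
RLE = "v4f4v3z4f2"


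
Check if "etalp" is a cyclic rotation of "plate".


Word: "plate", Candidate: "etalp"
Method: check if candidate is substring of word+word
"plateplate" contains "etalp"? No
Is rotation = No


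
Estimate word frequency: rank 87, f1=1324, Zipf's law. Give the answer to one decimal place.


Zipf's law: f(r) = f(1) / r
f(1) = 1324
f(87) = 1324 / 87
= 15.2 occurrences


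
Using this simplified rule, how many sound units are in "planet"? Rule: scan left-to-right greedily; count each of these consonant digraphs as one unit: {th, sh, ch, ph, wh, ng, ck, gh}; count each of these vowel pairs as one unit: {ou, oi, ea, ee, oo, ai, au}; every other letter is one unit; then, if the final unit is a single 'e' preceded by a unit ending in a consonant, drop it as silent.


Word: "planet" (6 letters)
Left-to-right scan:
  [1] 'p' (letter)
  [2] 'l' (letter)
  [3] 'a' (letter)
  [4] 'n' (letter)
  [5] 'e' (letter)
  [6] 't' (letter)
Units from scan: 6
Sound units = 6 units


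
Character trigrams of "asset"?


Word: "asset" (length 5)
Number of trigrams = 5 - 3 + 1 = 3
  Position 0: "ass"
  Position 1: "sse"
  Position 2: "set"
Trigrams = "ass", "sse", "set"


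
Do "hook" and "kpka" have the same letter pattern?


Pattern of "hook": [0, 1, 1, 2]
Pattern of "kpka": [0, 1, 0, 2]
Patterns do not match
Same pattern = No


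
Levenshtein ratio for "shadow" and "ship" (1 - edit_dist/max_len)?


Word 1: "shadow" (length 6)
Word 2: "ship" (length 4)
One optimal edit sequence:
  1. keep 's'
  2. keep 'h'
  3. delete 'a'  (+1)
  4. delete 'd'  (+1)
  5. substitute 'o' -> 'i'  (+1)
  6. substitute 'w' -> 'p'  (+1)
Edit distance = 4
Max length = max(6, 4) = 6
Similarity = 1 - 4/6
= 0.3333


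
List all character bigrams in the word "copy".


Word: "copy" (length 4)
Number of bigrams = 4 - 2 + 1 = 3
  Position 0: "co"
  Position 1: "op"
  Position 2: "py"
Bigrams = "co", "op", "py"


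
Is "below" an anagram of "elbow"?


Word 1: "elbow" → sorted: below
Word 2: "below" → sorted: below
Same letters? below == below
Anagram = Yes


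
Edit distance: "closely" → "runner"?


Word 1: "closely" (length 7)
Word 2: "runner" (length 6)
One optimal edit sequence (insert/delete/substitute each cost 1):
  1. substitute 'c' -> 'r'  (+1)
  2. substitute 'l' -> 'u'  (+1)
  3. substitute 'o' -> 'n'  (+1)
  4. substitute 's' -> 'n'  (+1)
  5. keep 'e'
  6. delete 'l'  (+1)
  7. substitute 'y' -> 'r'  (+1)
Total edit operations: 6
Edit distance = 6


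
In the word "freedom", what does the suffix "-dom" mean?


Suffix: -dom
Example: freedom (free + -dom)
Meaning = state / realm


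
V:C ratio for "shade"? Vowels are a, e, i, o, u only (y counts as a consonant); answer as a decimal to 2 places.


Word: "shade"
Vowels (a,e,i,o,u): 2
Consonants: 3
Ratio = 2/3
= 0.67


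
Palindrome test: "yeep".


Word: "yeep"
Reversed: "peey"
Forward == Backward? yeep != peey
Palindrome = No


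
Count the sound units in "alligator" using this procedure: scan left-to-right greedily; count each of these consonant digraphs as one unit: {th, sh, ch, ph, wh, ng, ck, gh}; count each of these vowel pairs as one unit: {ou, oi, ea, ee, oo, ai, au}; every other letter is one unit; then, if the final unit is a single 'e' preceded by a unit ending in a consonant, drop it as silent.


Word: "alligator" (9 letters)
Left-to-right scan:
  1. 'a' (letter)
  2. 'l' (letter)
  3. 'l' (letter)
  4. 'i' (letter)
  5. 'g' (letter)
  6. 'a' (letter)
  7. 't' (letter)
  8. 'o' (letter)
  9. 'r' (letter)
Units from scan: 9
Sound units = 9 units


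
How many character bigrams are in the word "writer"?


Word: "writer" (length 6)
Number of 2-grams = length - 2 + 1 = 6 - 2 + 1
= 5


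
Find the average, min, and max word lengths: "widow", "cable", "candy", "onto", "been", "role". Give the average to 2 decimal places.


Lengths: "widow"=5, "cable"=5, "candy"=5, "onto"=4, "been"=4, "role"=4
Sum = 27, Count = 6
Average = 27/6 = 4.50
= avg=4.50, min=4, max=5


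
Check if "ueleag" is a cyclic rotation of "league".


Word: "league", Candidate: "ueleag"
Method: check if candidate is substring of word+word
"leagueleague" contains "ueleag"? Yes
Is rotation = Yes


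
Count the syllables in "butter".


Word: "butter"
Syllable breakdown: but / ter
Counting: 2 parts
= 2 syllables


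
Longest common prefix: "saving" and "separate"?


Word 1: "saving"
Word 2: "separate"
Comparing from start:
  Pos 0: 's' == 's'
  Pos 1: 'a' != 'e' (stop)
LCP = "s" (length 1)


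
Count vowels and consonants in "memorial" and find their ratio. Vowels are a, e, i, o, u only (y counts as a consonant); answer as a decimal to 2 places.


Word: "memorial"
Vowels (a,e,i,o,u): 4
Consonants: 4
Ratio = 4/4
= 1.00


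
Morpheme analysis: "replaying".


Word: "replaying"
Morphemes: re- | play | -ing
Each morpheme carries meaning
= 3 morphemes


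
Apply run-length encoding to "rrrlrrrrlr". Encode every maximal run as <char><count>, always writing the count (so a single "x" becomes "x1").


String: "rrrlrrrrlr"
Scanning for consecutive runs:
  'r' x 3
  'l' x 1
  'r' x 4
  'l' x 1
  'r' x 1
RLE = "r3l1r4l1r1"


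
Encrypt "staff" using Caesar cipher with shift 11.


Word: "staff"
Shift: 11
Each letter → (letter + shift) mod 26:
  's' (18) + 11 = 3 → 'd'
  't' (19) + 11 = 4 → 'e'
  'a' (0) + 11 = 11 → 'l'
  'f' (5) + 11 = 16 → 'q'
  'f' (5) + 11 = 16 → 'q'
Result = "delqq"


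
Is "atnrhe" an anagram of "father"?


Word 1: "father" → sorted: aefhrt
Word 2: "atnrhe" → sorted: aehnrt
Same letters? aefhrt != aehnrt
Anagram = No


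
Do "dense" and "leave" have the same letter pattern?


Pattern of "dense": [0, 1, 2, 3, 1]
Pattern of "leave": [0, 1, 2, 3, 1]
Patterns match
Same pattern = Yes


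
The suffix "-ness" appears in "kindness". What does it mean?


Suffix: -ness
Example: kindness = kind + -ness
Meaning = state of being


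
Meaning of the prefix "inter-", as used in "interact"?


Prefix: inter-
Example: interact (inter- + act)
Meaning = between


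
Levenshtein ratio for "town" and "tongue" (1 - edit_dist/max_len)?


Word 1: "town" (length 4)
Word 2: "tongue" (length 6)
One optimal edit sequence:
  1. keep 't'
  2. keep 'o'
  3. insert 'n'  (+1)
  4. insert 'g'  (+1)
  5. substitute 'w' -> 'u'  (+1)
  6. substitute 'n' -> 'e'  (+1)
Edit distance = 4
Max length = max(4, 6) = 6
Similarity = 1 - 4/6
= 0.3333


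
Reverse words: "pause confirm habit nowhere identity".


Original: "pause confirm habit nowhere identity"
Words (1..n): pause | confirm | habit | nowhere | identity
Reversed (n..1): identity | nowhere | habit | confirm | pause
Result = "identity nowhere habit confirm pause"


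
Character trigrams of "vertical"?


Word: "vertical" (length 8)
Number of trigrams = 8 - 3 + 1 = 6
  Position 0: "ver"
  Position 1: "ert"
  Position 2: "rti"
  Position 3: "tic"
  Position 4: "ica"
  Position 5: "cal"
Trigrams = "ver", "ert", "rti", "tic", "ica", "cal"


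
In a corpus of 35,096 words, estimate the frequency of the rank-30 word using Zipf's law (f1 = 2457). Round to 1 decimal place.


Zipf's law: f(r) = f(1) / r
f(1) = 2457
f(30) = 2457 / 30
= 81.9 occurrences


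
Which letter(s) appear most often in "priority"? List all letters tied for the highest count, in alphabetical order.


Word: "priority"
Letter counts:
  'i': 2
  'o': 1
  'p': 1
  'r': 2
  't': 1
  'y': 1
Maximum count = 2
Most frequent = 'i', 'r' (2 times each)


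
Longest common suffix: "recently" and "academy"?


Word 1: "recently"
Word 2: "academy"
Comparing from end:
  Pos -1: 'y' == 'y'
  Pos -2: 'l' != 'm' (stop)
LCS = "y" (length 1)


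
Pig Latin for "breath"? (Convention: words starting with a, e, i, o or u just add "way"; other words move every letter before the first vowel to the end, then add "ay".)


Word: "breath"
Starts with consonant(s) → move to end, add 'ay'
Consonant cluster: "br"
Pig Latin = "eathbray"


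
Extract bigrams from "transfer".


Word: "transfer" (length 8)
Number of bigrams = 8 - 2 + 1 = 7
  Position 0: "tr"
  Position 1: "ra"
  Position 2: "an"
  Position 3: "ns"
  Position 4: "sf"
  Position 5: "fe"
  Position 6: "er"
Bigrams = "tr", "ra", "an", "ns", "sf", "fe", "er"


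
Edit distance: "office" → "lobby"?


Word 1: "office" (length 6)
Word 2: "lobby" (length 5)
One optimal edit sequence (insert/delete/substitute each cost 1):
  1. delete 'o'  (+1)
  2. substitute 'f' -> 'l'  (+1)
  3. substitute 'f' -> 'o'  (+1)
  4. substitute 'i' -> 'b'  (+1)
  5. substitute 'c' -> 'b'  (+1)
  6. substitute 'e' -> 'y'  (+1)
Total edit operations: 6
Edit distance = 6


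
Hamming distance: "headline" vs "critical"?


Comparing character by character (same length = 8):
  Pos 0: 'h' vs 'c' !=
  Pos 1: 'e' vs 'r' !=
  Pos 2: 'a' vs 'i' !=
  Pos 3: 'd' vs 't' !=
  Pos 4: 'l' vs 'i' !=
  Pos 5: 'i' vs 'c' !=
  Pos 6: 'n' vs 'a' !=
  Pos 7: 'e' vs 'l' !=
Hamming distance = 8


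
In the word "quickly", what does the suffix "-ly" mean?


Suffix: -ly
As in: quickly -> quick + -ly
Meaning = in a manner


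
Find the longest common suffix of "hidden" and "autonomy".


Word 1: "hidden"
Word 2: "autonomy"
Comparing from end:
  Pos -1: 'n' != 'y' (stop)
LCS = "" (length 0)


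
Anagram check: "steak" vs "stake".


Word 1: "steak" → sorted: aekst
Word 2: "stake" → sorted: aekst
Same letters? aekst == aekst
Anagram = Yes


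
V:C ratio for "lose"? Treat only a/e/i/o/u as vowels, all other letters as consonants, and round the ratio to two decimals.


Word: "lose"
Vowels (a,e,i,o,u): 2
Consonants: 2
Ratio = 2/2
= 1.00


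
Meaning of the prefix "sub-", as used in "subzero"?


Prefix: sub-
Example: subzero = sub- + zero
Meaning = under / below


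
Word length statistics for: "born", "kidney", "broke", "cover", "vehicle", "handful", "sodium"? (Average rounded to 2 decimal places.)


Lengths: "born"=4, "kidney"=6, "broke"=5, "cover"=5, "vehicle"=7, "handful"=7, "sodium"=6
Sum = 40, Count = 7
Average = 40/7 = 5.71
= avg=5.71, min=4, max=7


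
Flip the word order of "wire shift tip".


Original: "wire shift tip"
Words (1..n): wire | shift | tip
Reversed (n..1): tip | shift | wire
Result = "tip shift wire"


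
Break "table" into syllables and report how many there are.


Word: "table"
Syllable breakdown: ta-ble
Counting: 2 parts
= 2 syllables


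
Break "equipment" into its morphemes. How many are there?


Word: "equipment"
Morphemes: equip / -ment
Each morpheme carries meaning
= 2 morphemes


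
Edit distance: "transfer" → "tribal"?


Word 1: "transfer" (length 8)
Word 2: "tribal" (length 6)
One optimal edit sequence (insert/delete/substitute each cost 1):
  1. keep 't'
  2. keep 'r'
  3. delete 'a'  (+1)
  4. delete 'n'  (+1)
  5. substitute 's' -> 'i'  (+1)
  6. substitute 'f' -> 'b'  (+1)
  7. substitute 'e' -> 'a'  (+1)
  8. substitute 'r' -> 'l'  (+1)
Total edit operations: 6
Edit distance = 6


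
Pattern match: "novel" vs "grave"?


Pattern of "novel": [0, 1, 2, 3, 4]
Pattern of "grave": [0, 1, 2, 3, 4]
Patterns match
Same pattern = Yes


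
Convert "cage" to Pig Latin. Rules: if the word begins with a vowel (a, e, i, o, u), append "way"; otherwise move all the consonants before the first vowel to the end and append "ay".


Word: "cage"
Starts with consonant(s) → move to end, add 'ay'
Consonant cluster: "c"
Pig Latin = "agecay"


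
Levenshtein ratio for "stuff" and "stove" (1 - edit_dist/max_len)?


Word 1: "stuff" (length 5)
Word 2: "stove" (length 5)
One optimal edit sequence:
  1. keep 's'
  2. keep 't'
  3. substitute 'u' -> 'o'  (+1)
  4. substitute 'f' -> 'v'  (+1)
  5. substitute 'f' -> 'e'  (+1)
Edit distance = 3
Max length = max(5, 5) = 5
Similarity = 1 - 3/5
= 0.4000


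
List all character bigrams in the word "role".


Word: "role" (length 4)
Number of bigrams = 4 - 2 + 1 = 3
  Position 0: "ro"
  Position 1: "ol"
  Position 2: "le"
Bigrams = "ro", "ol", "le"


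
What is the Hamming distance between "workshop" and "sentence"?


Comparing character by character (same length = 8):
  Pos 0: 'w' vs 's' !=
  Pos 1: 'o' vs 'e' !=
  Pos 2: 'r' vs 'n' !=
  Pos 3: 'k' vs 't' !=
  Pos 4: 's' vs 'e' !=
  Pos 5: 'h' vs 'n' !=
  Pos 6: 'o' vs 'c' !=
  Pos 7: 'p' vs 'e' !=
Hamming distance = 8


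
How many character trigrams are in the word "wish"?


Word: "wish" (length 4)
Number of 3-grams = length - 3 + 1 = 4 - 3 + 1
= 2


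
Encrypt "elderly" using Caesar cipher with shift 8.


Word: "elderly"
Shift: 8
Each letter → (letter + shift) mod 26:
  'e' (4) + 8 = 12 → 'm'
  'l' (11) + 8 = 19 → 't'
  'd' (3) + 8 = 11 → 'l'
  'e' (4) + 8 = 12 → 'm'
  'r' (17) + 8 = 25 → 'z'
  'l' (11) + 8 = 19 → 't'
  'y' (24) + 8 = 6 → 'g'
Result = "mtlmztg"


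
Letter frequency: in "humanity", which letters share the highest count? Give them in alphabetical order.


Word: "humanity"
Letter counts:
  'a': 1
  'h': 1
  'i': 1
  'm': 1
  'n': 1
  't': 1
  'u': 1
  'y': 1
Maximum count = 1
Most frequent = 'a', 'h', 'i', 'm', 'n', 't', 'u', 'y' (1 time each)


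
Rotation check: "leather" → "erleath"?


Word: "leather", Candidate: "erleath"
Method: check if candidate is substring of word+word
"leatherleather" contains "erleath"? Yes
Is rotation = Yes


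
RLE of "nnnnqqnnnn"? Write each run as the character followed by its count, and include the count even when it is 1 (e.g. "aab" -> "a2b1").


String: "nnnnqqnnnn"
Scanning for consecutive runs:
  'n' x 4
  'q' x 2
  'n' x 4
RLE = "n4q2n4"


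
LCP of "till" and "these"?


Word 1: "till"
Word 2: "these"
Comparing from start:
  Pos 0: 't' == 't'
  Pos 1: 'i' != 'h' (stop)
LCP = "t" (length 1)


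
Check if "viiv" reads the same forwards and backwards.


Word: "viiv"
Reversed: "viiv"
Forward == Backward? viiv == viiv
Palindrome = Yes


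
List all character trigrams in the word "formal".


Word: "formal" (length 6)
Number of trigrams = 6 - 3 + 1 = 4
  Position 0: "for"
  Position 1: "orm"
  Position 2: "rma"
  Position 3: "mal"
Trigrams = "for", "orm", "rma", "mal"


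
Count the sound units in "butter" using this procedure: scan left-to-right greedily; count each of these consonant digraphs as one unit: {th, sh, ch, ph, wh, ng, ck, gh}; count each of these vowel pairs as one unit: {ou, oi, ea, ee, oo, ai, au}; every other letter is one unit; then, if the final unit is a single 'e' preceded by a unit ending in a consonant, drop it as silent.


Word: "butter" (6 letters)
Left-to-right scan:
  1. 'b' (letter)
  2. 'u' (letter)
  3. 't' (letter)
  4. 't' (letter)
  5. 'e' (letter)
  6. 'r' (letter)
Units from scan: 6
Sound units = 6 units


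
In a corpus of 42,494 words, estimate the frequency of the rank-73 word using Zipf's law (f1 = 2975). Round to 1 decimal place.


Zipf's law: f(r) = f(1) / r
f(1) = 2975
f(73) = 2975 / 73
= 40.8 occurrences


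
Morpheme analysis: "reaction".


Word: "reaction"
Morphemes: re- + act + -ion
Each morpheme carries meaning
= 3 morphemes


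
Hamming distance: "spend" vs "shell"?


Comparing character by character (same length = 5):
  Pos 0: 's' vs 's' =
  Pos 1: 'p' vs 'h' !=
  Pos 2: 'e' vs 'e' =
  Pos 3: 'n' vs 'l' !=
  Pos 4: 'd' vs 'l' !=
Hamming distance = 3


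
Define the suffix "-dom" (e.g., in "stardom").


Suffix: -dom
Example: stardom (star + -dom)
Meaning = state / realm


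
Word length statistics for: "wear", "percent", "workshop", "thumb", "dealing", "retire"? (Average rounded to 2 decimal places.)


Lengths: "wear"=4, "percent"=7, "workshop"=8, "thumb"=5, "dealing"=7, "retire"=6
Sum = 37, Count = 6
Average = 37/6 = 6.17
= avg=6.17, min=4, max=8


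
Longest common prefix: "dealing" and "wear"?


Word 1: "dealing"
Word 2: "wear"
Comparing from start:
  Pos 0: 'd' != 'w' (stop)
LCP = "" (length 0)


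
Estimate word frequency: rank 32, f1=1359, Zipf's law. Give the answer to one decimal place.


Zipf's law: f(r) = f(1) / r
f(1) = 1359
f(32) = 1359 / 32
= 42.5 occurrences


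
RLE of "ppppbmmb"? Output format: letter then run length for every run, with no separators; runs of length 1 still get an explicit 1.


String: "ppppbmmb"
Scanning for consecutive runs:
  'p' x 4
  'b' x 1
  'm' x 2
  'b' x 1
RLE = "p4b1m2b1"


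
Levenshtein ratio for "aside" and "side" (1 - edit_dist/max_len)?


Word 1: "aside" (length 5)
Word 2: "side" (length 4)
One optimal edit sequence:
  1. delete 'a'  (+1)
  2. keep 's'
  3. keep 'i'
  4. keep 'd'
  5. keep 'e'
Edit distance = 1
Max length = max(5, 4) = 5
Similarity = 1 - 1/5
= 0.8000


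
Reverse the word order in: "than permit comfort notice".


Original: "than permit comfort notice"
Words (1..n): than | permit | comfort | notice
Reversed (n..1): notice | comfort | permit | than
Result = "notice comfort permit than"


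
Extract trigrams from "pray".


Word: "pray" (length 4)
Number of trigrams = 4 - 3 + 1 = 2
  Position 0: "pra"
  Position 1: "ray"
Trigrams = "pra", "ray"


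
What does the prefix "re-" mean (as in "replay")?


Prefix: re-
Example: replay = re- + play
Meaning = again


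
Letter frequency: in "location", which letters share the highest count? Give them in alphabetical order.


Word: "location"
Letter counts:
  'a': 1
  'c': 1
  'i': 1
  'l': 1
  'n': 1
  'o': 2
  't': 1
Maximum count = 2
Most frequent = 'o' (2 times each)


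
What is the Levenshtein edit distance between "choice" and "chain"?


Word 1: "choice" (length 6)
Word 2: "chain" (length 5)
One optimal edit sequence (insert/delete/substitute each cost 1):
  1. keep 'c'
  2. keep 'h'
  3. substitute 'o' -> 'a'  (+1)
  4. keep 'i'
  5. delete 'c'  (+1)
  6. substitute 'e' -> 'n'  (+1)
Total edit operations: 3
Edit distance = 3


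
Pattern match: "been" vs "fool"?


Pattern of "been": [0, 1, 1, 2]
Pattern of "fool": [0, 1, 1, 2]
Patterns match
Same pattern = Yes


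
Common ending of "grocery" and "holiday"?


Word 1: "grocery"
Word 2: "holiday"
Comparing from end:
  Pos -1: 'y' == 'y'
  Pos -2: 'r' != 'a' (stop)
LCS = "y" (length 1)


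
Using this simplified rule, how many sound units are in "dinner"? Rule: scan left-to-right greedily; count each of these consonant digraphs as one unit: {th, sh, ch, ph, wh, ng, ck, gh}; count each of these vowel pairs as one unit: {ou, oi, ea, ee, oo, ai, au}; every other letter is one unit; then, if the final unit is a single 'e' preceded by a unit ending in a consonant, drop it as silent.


Word: "dinner" (6 letters)
Left-to-right scan:
  1. 'd' (letter)
  2. 'i' (letter)
  3. 'n' (letter)
  4. 'n' (letter)
  5. 'e' (letter)
  6. 'r' (letter)
Units from scan: 6
Sound units = 6 units


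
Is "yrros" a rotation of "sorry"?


Word: "sorry", Candidate: "yrros"
Method: check if candidate is substring of word+word
"sorrysorry" contains "yrros"? No
Is rotation = No


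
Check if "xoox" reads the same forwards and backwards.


Word: "xoox"
Reversed: "xoox"
Forward == Backward? xoox == xoox
Palindrome = Yes


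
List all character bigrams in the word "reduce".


Word: "reduce" (length 6)
Number of bigrams = 6 - 2 + 1 = 5
  Position 0: "re"
  Position 1: "ed"
  Position 2: "du"
  Position 3: "uc"
  Position 4: "ce"
Bigrams = "re", "ed", "du", "uc", "ce"


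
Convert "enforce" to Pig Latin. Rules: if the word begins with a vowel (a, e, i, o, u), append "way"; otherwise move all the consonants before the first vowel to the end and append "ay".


Word: "enforce"
Starts with vowel → add 'way'
Pig Latin = "enforceway"


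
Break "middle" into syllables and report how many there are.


Word: "middle"
Syllable breakdown: mid / dle
Counting: 2 parts
= 2 syllables


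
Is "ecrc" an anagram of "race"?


Word 1: "race" → sorted: acer
Word 2: "ecrc" → sorted: ccer
Same letters? acer != ccer
Anagram = No


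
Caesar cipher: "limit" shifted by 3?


Word: "limit"
Shift: 3
Each letter → (letter + shift) mod 26:
  'l' (11) + 3 = 14 → 'o'
  'i' (8) + 3 = 11 → 'l'
  'm' (12) + 3 = 15 → 'p'
  'i' (8) + 3 = 11 → 'l'
  't' (19) + 3 = 22 → 'w'
Result = "olplw"


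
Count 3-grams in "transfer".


Word: "transfer" (length 8)
Number of 3-grams = length - 3 + 1 = 8 - 3 + 1
= 6


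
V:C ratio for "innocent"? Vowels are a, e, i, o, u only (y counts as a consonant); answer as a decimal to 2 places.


Word: "innocent"
Vowels (a,e,i,o,u): 3
Consonants: 5
Ratio = 3/5
= 0.60


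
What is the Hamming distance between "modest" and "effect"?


Comparing character by character (same length = 6):
  Pos 0: 'm' vs 'e' !=
  Pos 1: 'o' vs 'f' !=
  Pos 2: 'd' vs 'f' !=
  Pos 3: 'e' vs 'e' =
  Pos 4: 's' vs 'c' !=
  Pos 5: 't' vs 't' =
Hamming distance = 4


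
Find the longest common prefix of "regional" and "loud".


Word 1: "regional"
Word 2: "loud"
Comparing from start:
  Pos 0: 'r' != 'l' (stop)
LCP = "" (length 0)


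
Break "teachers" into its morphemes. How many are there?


Word: "teachers"
Morphemes: teach | -er | -s
Each morpheme carries meaning
= 3 morphemes


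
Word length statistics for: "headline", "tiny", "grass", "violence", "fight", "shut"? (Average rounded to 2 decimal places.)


Lengths: "headline"=8, "tiny"=4, "grass"=5, "violence"=8, "fight"=5, "shut"=4
Sum = 34, Count = 6
Average = 34/6 = 5.67
= avg=5.67, min=4, max=8


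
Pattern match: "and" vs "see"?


Pattern of "and": [0, 1, 2]
Pattern of "see": [0, 1, 1]
Patterns do not match
Same pattern = No


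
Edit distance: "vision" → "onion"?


Word 1: "vision" (length 6)
Word 2: "onion" (length 5)
One optimal edit sequence (insert/delete/substitute each cost 1):
  1. delete 'v'  (+1)
  2. substitute 'i' -> 'o'  (+1)
  3. substitute 's' -> 'n'  (+1)
  4. keep 'i'
  5. keep 'o'
  6. keep 'n'
Total edit operations: 3
Edit distance = 3


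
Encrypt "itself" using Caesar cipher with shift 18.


Word: "itself"
Shift: 18
Each letter → (letter + shift) mod 26:
  'i' (8) + 18 = 0 → 'a'
  't' (19) + 18 = 11 → 'l'
  's' (18) + 18 = 10 → 'k'
  'e' (4) + 18 = 22 → 'w'
  'l' (11) + 18 = 3 → 'd'
  'f' (5) + 18 = 23 → 'x'
Result = "alkwdx"


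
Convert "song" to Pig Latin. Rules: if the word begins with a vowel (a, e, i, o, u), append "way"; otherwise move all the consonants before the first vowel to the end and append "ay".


Word: "song"
Starts with consonant(s) → move to end, add 'ay'
Consonant cluster: "s"
Pig Latin = "ongsay"


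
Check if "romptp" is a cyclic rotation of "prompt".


Word: "prompt", Candidate: "romptp"
Method: check if candidate is substring of word+word
"promptprompt" contains "romptp"? Yes
Is rotation = Yes


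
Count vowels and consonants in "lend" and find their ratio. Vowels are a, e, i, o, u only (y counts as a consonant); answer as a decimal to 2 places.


Word: "lend"
Vowels (a,e,i,o,u): 1
Consonants: 3
Ratio = 1/3
= 0.33


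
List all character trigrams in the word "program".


Word: "program" (length 7)
Number of trigrams = 7 - 3 + 1 = 5
  Position 0: "pro"
  Position 1: "rog"
  Position 2: "ogr"
  Position 3: "gra"
  Position 4: "ram"
Trigrams = "pro", "rog", "ogr", "gra", "ram"


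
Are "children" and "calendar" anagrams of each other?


Word 1: "children" → sorted: cdehilnr
Word 2: "calendar" → sorted: aacdelnr
Same letters? cdehilnr != aacdelnr
Anagram = No


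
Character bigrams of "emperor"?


Word: "emperor" (length 7)
Number of bigrams = 7 - 2 + 1 = 6
  Position 0: "em"
  Position 1: "mp"
  Position 2: "pe"
  Position 3: "er"
  Position 4: "ro"
  Position 5: "or"
Bigrams = "em", "mp", "pe", "er", "ro", "or"


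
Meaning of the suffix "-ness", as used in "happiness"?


Suffix: -ness
As in: happiness -> happy + -ness, with a spelling change
Meaning = state of being


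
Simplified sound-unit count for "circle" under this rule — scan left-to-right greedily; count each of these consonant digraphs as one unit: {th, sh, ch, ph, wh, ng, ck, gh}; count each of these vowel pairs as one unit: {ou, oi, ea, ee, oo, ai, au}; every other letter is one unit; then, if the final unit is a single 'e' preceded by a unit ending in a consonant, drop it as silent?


Word: "circle" (6 letters)
Left-to-right scan:
  1. 'c' (letter)
  2. 'i' (letter)
  3. 'r' (letter)
  4. 'c' (letter)
  5. 'l' (letter)
  6. 'e' (letter)
Units from scan: 6
Final unit is 'e' after a consonant -> drop as silent (-1)
Sound units = 5 units


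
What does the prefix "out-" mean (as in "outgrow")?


Prefix: out-
Example: outgrow (out- + grow)
Meaning = surpass


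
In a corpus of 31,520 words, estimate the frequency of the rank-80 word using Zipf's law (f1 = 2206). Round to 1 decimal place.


Zipf's law: f(r) = f(1) / r
f(1) = 2206
f(80) = 2206 / 80
= 27.6 occurrences


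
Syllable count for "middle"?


Word: "middle"
Syllable breakdown: mid | dle
Counting: 2 parts
= 2 syllables


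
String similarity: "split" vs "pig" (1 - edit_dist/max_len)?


Word 1: "split" (length 5)
Word 2: "pig" (length 3)
One optimal edit sequence:
  1. delete 's'  (+1)
  2. keep 'p'
  3. delete 'l'  (+1)
  4. keep 'i'
  5. substitute 't' -> 'g'  (+1)
Edit distance = 3
Max length = max(5, 3) = 5
Similarity = 1 - 3/5
= 0.4000


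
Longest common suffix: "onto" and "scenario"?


Word 1: "onto"
Word 2: "scenario"
Comparing from end:
  Pos -1: 'o' == 'o'
  Pos -2: 't' != 'i' (stop)
LCS = "o" (length 1)


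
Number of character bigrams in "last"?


Word: "last" (length 4)
Number of 2-grams = length - 2 + 1 = 4 - 2 + 1
= 3


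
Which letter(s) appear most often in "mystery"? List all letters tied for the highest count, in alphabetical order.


Word: "mystery"
Letter counts:
  'e': 1
  'm': 1
  'r': 1
  's': 1
  't': 1
  'y': 2
Maximum count = 2
Most frequent = 'y' (2 times each)


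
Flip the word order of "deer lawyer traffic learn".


Original: "deer lawyer traffic learn"
Words (1..n): deer | lawyer | traffic | learn
Reversed (n..1): learn | traffic | lawyer | deer
Result = "learn traffic lawyer deer"


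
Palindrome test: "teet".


Word: "teet"
Reversed: "teet"
Forward == Backward? teet == teet
Palindrome = Yes


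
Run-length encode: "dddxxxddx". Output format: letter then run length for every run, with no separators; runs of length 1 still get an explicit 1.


String: "dddxxxddx"
Scanning for consecutive runs:
  'd' x 3
  'x' x 3
  'd' x 2
  'x' x 1
RLE = "d3x3d2x1"


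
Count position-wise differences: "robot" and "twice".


Comparing character by character (same length = 5):
  Pos 0: 'r' vs 't' !=
  Pos 1: 'o' vs 'w' !=
  Pos 2: 'b' vs 'i' !=
  Pos 3: 'o' vs 'c' !=
  Pos 4: 't' vs 'e' !=
Hamming distance = 5


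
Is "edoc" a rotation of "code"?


Word: "code", Candidate: "edoc"
Method: check if candidate is substring of word+word
"codecode" contains "edoc"? No
Is rotation = No


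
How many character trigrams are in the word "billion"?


Word: "billion" (length 7)
Number of 3-grams = length - 3 + 1 = 7 - 3 + 1
= 5


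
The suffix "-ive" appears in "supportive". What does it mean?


Suffix: -ive
As in: supportive -> support + -ive
Meaning = tending to


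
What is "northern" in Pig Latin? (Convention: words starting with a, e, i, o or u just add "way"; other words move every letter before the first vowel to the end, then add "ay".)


Word: "northern"
Starts with consonant(s) → move to end, add 'ay'
Consonant cluster: "n"
Pig Latin = "orthernnay"


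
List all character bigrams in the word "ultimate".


Word: "ultimate" (length 8)
Number of bigrams = 8 - 2 + 1 = 7
  Position 0: "ul"
  Position 1: "lt"
  Position 2: "ti"
  Position 3: "im"
  Position 4: "ma"
  Position 5: "at"
  Position 6: "te"
Bigrams = "ul", "lt", "ti", "im", "ma", "at", "te"


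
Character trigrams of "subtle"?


Word: "subtle" (length 6)
Number of trigrams = 6 - 3 + 1 = 4
  Position 0: "sub"
  Position 1: "ubt"
  Position 2: "btl"
  Position 3: "tle"
Trigrams = "sub", "ubt", "btl", "tle"


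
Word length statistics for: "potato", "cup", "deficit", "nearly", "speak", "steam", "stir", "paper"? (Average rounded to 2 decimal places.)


Lengths: "potato"=6, "cup"=3, "deficit"=7, "nearly"=6, "speak"=5, "steam"=5, "stir"=4, "paper"=5
Sum = 41, Count = 8
Average = 41/8 = 5.13
= avg=5.13, min=3, max=7


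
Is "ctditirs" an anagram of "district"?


Word 1: "district" → sorted: cdiirstt
Word 2: "ctditirs" → sorted: cdiirstt
Same letters? cdiirstt == cdiirstt
Anagram = Yes


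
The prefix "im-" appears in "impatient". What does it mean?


Prefix: im-
As in: impatient -> im- + patient
Meaning = not / into


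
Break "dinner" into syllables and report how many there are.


Word: "dinner"
Syllable breakdown: din-ner
Counting: 2 parts
= 2 syllables


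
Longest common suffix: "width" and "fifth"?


Word 1: "width"
Word 2: "fifth"
Comparing from end:
  Pos -1: 'h' == 'h'
  Pos -2: 't' == 't'
  Pos -3: 'd' != 'f' (stop)
LCS = "th" (length 2)


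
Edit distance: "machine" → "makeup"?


Word 1: "machine" (length 7)
Word 2: "makeup" (length 6)
One optimal edit sequence (insert/delete/substitute each cost 1):
  1. keep 'm'
  2. keep 'a'
  3. delete 'c'  (+1)
  4. substitute 'h' -> 'k'  (+1)
  5. substitute 'i' -> 'e'  (+1)
  6. substitute 'n' -> 'u'  (+1)
  7. substitute 'e' -> 'p'  (+1)
Total edit operations: 5
Edit distance = 5


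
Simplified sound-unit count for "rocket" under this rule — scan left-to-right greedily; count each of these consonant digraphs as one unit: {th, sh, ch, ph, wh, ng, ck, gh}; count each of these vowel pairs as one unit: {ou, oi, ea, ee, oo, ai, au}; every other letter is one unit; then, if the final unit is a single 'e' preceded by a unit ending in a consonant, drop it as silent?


Word: "rocket" (6 letters)
Left-to-right scan:
  1. 'r' (letter)
  2. 'o' (letter)
  3. 'ck' (digraph)
  4. 'e' (letter)
  5. 't' (letter)
Units from scan: 5
Sound units = 5 units


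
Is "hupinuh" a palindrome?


Word: "hupinuh"
Reversed: "hunipuh"
Forward == Backward? hupinuh != hunipuh
Palindrome = No


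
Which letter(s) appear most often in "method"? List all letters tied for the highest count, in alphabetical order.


Word: "method"
Letter counts:
  'd': 1
  'e': 1
  'h': 1
  'm': 1
  'o': 1
  't': 1
Maximum count = 1
Most frequent = 'd', 'e', 'h', 'm', 'o', 't' (1 time each)


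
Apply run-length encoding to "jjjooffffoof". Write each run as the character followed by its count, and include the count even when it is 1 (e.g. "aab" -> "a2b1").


String: "jjjooffffoof"
Scanning for consecutive runs:
  'j' x 3
  'o' x 2
  'f' x 4
  'o' x 2
  'f' x 1
RLE = "j3o2f4o2f1"


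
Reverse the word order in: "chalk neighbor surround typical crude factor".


Original: "chalk neighbor surround typical crude factor"
Words (1..n): chalk | neighbor | surround | typical | crude | factor
Reversed (n..1): factor | crude | typical | surround | neighbor | chalk
Result = "factor crude typical surround neighbor chalk"


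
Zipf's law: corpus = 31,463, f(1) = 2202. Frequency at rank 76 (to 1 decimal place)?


Zipf's law: f(r) = f(1) / r
f(1) = 2202
f(76) = 2202 / 76
= 29.0 occurrences


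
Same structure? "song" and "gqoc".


Pattern of "song": [0, 1, 2, 3]
Pattern of "gqoc": [0, 1, 2, 3]
Patterns match
Same pattern = Yes


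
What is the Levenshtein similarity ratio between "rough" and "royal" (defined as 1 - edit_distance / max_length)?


Word 1: "rough" (length 5)
Word 2: "royal" (length 5)
One optimal edit sequence:
  1. keep 'r'
  2. keep 'o'
  3. substitute 'u' -> 'y'  (+1)
  4. substitute 'g' -> 'a'  (+1)
  5. substitute 'h' -> 'l'  (+1)
Edit distance = 3
Max length = max(5, 5) = 5
Similarity = 1 - 3/5
= 0.4000


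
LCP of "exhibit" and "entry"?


Word 1: "exhibit"
Word 2: "entry"
Comparing from start:
  Pos 0: 'e' == 'e'
  Pos 1: 'x' != 'n' (stop)
LCP = "e" (length 1)


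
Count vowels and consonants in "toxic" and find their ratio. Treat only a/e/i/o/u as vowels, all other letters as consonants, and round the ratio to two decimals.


Word: "toxic"
Vowels (a,e,i,o,u): 2
Consonants: 3
Ratio = 2/3
= 0.67


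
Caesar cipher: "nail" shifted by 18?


Word: "nail"
Shift: 18
Each letter → (letter + shift) mod 26:
  'n' (13) + 18 = 5 → 'f'
  'a' (0) + 18 = 18 → 's'
  'i' (8) + 18 = 0 → 'a'
  'l' (11) + 18 = 3 → 'd'
Result = "fsad"


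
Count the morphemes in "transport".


Word: "transport"
Morphemes: trans- / port
Each morpheme carries meaning
= 2 morphemes


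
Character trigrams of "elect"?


Word: "elect" (length 5)
Number of trigrams = 5 - 3 + 1 = 3
  Position 0: "ele"
  Position 1: "lec"
  Position 2: "ect"
Trigrams = "ele", "lec", "ect"


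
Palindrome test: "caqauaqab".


Word: "caqauaqab"
Reversed: "baqauaqac"
Forward == Backward? caqauaqab != baqauaqac
Palindrome = No


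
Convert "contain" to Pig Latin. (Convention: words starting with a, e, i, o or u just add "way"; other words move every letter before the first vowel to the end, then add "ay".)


Word: "contain"
Starts with consonant(s) → move to end, add 'ay'
Consonant cluster: "c"
Pig Latin = "ontaincay"


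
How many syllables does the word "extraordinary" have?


Word: "extraordinary"
Syllable breakdown: ex | traor | di | nar | y
Counting: 5 parts
= 5 syllables


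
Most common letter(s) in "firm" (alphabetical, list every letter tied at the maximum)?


Word: "firm"
Letter counts:
  'f': 1
  'i': 1
  'm': 1
  'r': 1
Maximum count = 1
Most frequent = 'f', 'i', 'm', 'r' (1 time each)


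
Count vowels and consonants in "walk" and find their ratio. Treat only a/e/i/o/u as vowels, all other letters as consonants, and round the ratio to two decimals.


Word: "walk"
Vowels (a,e,i,o,u): 1
Consonants: 3
Ratio = 1/3
= 0.33


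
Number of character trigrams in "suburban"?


Word: "suburban" (length 8)
Number of 3-grams = length - 3 + 1 = 8 - 3 + 1
= 6


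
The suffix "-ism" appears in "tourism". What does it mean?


Suffix: -ism
As in: tourism -> tour + -ism
Meaning = belief / practice


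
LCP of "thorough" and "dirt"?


Word 1: "thorough"
Word 2: "dirt"
Comparing from start:
  Pos 0: 't' != 'd' (stop)
LCP = "" (length 0)


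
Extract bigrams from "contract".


Word: "contract" (length 8)
Number of bigrams = 8 - 2 + 1 = 7
  Position 0: "co"
  Position 1: "on"
  Position 2: "nt"
  Position 3: "tr"
  Position 4: "ra"
  Position 5: "ac"
  Position 6: "ct"
Bigrams = "co", "on", "nt", "tr", "ra", "ac", "ct"


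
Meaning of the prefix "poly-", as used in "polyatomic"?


Prefix: poly-
Example: polyatomic (poly- + atomic)
Meaning = many


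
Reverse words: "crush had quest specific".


Original: "crush had quest specific"
Words (1..n): crush | had | quest | specific
Reversed (n..1): specific | quest | had | crush
Result = "specific quest had crush"


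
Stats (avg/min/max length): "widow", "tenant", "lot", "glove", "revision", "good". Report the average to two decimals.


Lengths: "widow"=5, "tenant"=6, "lot"=3, "glove"=5, "revision"=8, "good"=4
Sum = 31, Count = 6
Average = 31/6 = 5.17
= avg=5.17, min=3, max=8


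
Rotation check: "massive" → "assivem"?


Word: "massive", Candidate: "assivem"
Method: check if candidate is substring of word+word
"massivemassive" contains "assivem"? Yes
Is rotation = Yes


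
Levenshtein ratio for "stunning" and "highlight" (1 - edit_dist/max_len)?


Word 1: "stunning" (length 8)
Word 2: "highlight" (length 9)
One optimal edit sequence:
  1. substitute 's' -> 'h'  (+1)
  2. substitute 't' -> 'i'  (+1)
  3. substitute 'u' -> 'g'  (+1)
  4. substitute 'n' -> 'h'  (+1)
  5. substitute 'n' -> 'l'  (+1)
  6. keep 'i'
  7. insert 'g'  (+1)
  8. substitute 'n' -> 'h'  (+1)
  9. substitute 'g' -> 't'  (+1)
Edit distance = 8
Max length = max(8, 9) = 9
Similarity = 1 - 8/9
= 0.1111


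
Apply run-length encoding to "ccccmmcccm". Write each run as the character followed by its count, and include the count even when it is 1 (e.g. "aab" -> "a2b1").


String: "ccccmmcccm"
Scanning for consecutive runs:
  'c' x 4
  'm' x 2
  'c' x 3
  'm' x 1
RLE = "c4m2c3m1"


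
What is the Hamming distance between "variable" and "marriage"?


Comparing character by character (same length = 8):
  Pos 0: 'v' vs 'm' !=
  Pos 1: 'a' vs 'a' =
  Pos 2: 'r' vs 'r' =
  Pos 3: 'i' vs 'r' !=
  Pos 4: 'a' vs 'i' !=
  Pos 5: 'b' vs 'a' !=
  Pos 6: 'l' vs 'g' !=
  Pos 7: 'e' vs 'e' =
Hamming distance = 5


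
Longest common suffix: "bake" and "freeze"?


Word 1: "bake"
Word 2: "freeze"
Comparing from end:
  Pos -1: 'e' == 'e'
  Pos -2: 'k' != 'z' (stop)
LCS = "e" (length 1)


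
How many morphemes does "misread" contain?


Word: "misread"
Morphemes: mis- | read
Each morpheme carries meaning
= 2 morphemes


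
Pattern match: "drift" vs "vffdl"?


Pattern of "drift": [0, 1, 2, 3, 4]
Pattern of "vffdl": [0, 1, 1, 2, 3]
Patterns do not match
Same pattern = No


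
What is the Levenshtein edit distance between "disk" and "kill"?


Word 1: "disk" (length 4)
Word 2: "kill" (length 4)
One optimal edit sequence (insert/delete/substitute each cost 1):
  1. substitute 'd' -> 'k'  (+1)
  2. keep 'i'
  3. substitute 's' -> 'l'  (+1)
  4. substitute 'k' -> 'l'  (+1)
Total edit operations: 3
Edit distance = 3
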